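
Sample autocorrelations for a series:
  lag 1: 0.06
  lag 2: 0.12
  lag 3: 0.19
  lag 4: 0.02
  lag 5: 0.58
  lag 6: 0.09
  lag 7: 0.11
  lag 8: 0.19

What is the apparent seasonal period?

5

The largest autocorrelation is r_5 = 0.58; the remaining lags stay at or below 0.19.
The dominant spike at lag 5 indicates a seasonal period of 5.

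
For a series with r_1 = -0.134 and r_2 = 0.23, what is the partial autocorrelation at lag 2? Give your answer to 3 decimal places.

φ_{22} = (r_2 − r_1²) / (1 − r_1²)
r_1² = (-0.134)² = 0.017956
Numerator = 0.23 − 0.0180 = 0.2120; denominator = 1 − 0.0180 = 0.9820
φ_{22} = 0.2120 / 0.9820 = 0.216

0.216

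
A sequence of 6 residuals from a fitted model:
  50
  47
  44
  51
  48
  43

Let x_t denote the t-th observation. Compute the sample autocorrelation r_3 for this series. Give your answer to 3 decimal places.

0.470

Mean x̄ = (50 + 47 + 44 + 51 + 48 + 43)/6 = 47.1667
Deviations from mean: 2.8333, -0.1667, -3.1667, 3.8333, 0.8333, -4.1667
Numerator Σ_{t=1}^{3}(x_t−x̄)(x_{t+3}−x̄) = 23.9167
Denominator Σ(x_t−x̄)² = 50.8333
r_3 = 23.9167 / 50.8333 = 0.470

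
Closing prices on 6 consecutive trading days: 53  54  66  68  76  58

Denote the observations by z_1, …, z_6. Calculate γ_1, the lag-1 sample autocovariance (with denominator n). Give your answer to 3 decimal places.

13.958

Mean z̄ = (53 + 54 + 66 + 68 + 76 + 58)/6 = 62.5000
Σ_{t=1}^{5}(z_t−z̄)(z_{t+1}−z̄) = 83.7500
γ_1 = 83.7500 / 6 = 13.958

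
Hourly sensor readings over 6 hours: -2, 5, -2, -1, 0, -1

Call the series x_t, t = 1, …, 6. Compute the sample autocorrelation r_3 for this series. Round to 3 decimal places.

0.112

Mean x̄ = (-2 + 5 − 2 − 1 + 0 − 1)/6 = -0.1667
Deviations from mean: -1.8333, 5.1667, -1.8333, -0.8333, 0.1667, -0.8333
Σ(x_t−x̄)(x_{t+3}−x̄) = (1.5278) + (0.8611) + (1.5278) = 3.9167
Denominator Σ(x_t−x̄)² = 34.8333
r_3 = 3.9167 / 34.8333 = 0.112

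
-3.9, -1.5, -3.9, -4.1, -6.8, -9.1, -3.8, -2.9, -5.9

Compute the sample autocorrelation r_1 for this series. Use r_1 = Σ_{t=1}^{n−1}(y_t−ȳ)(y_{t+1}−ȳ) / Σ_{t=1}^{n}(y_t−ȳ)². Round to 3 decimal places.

0.220

Mean ȳ = (-3.9 − 1.5 − 3.9 − 4.1 − 6.8 − 9.1 − 3.8 − 2.9 − 5.9)/9 = -4.6556
Numerator Σ_{t=1}^{8}(y_t−ȳ)(y_{t+1}−ȳ) = 9.0425
Denominator Σ(y_t−ȳ)² = 41.1222
r_1 = 9.0425 / 41.1222 = 0.220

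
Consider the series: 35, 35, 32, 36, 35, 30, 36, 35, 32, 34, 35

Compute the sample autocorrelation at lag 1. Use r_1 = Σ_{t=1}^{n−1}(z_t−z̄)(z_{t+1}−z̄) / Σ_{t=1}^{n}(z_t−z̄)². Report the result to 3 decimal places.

Mean z̄ = (35 + 35 + 32 + 36 + 35 + 30 + 36 + 35 + 32 + 34 + 35)/11 = 34.0909
Numerator Σ_{t=1}^{10}(z_t−z̄)(z_{t+1}−z̄) = -14.9174
Denominator Σ(z_t−z̄)² = 36.9091
r_1 = -14.9174 / 36.9091 = -0.404

-0.404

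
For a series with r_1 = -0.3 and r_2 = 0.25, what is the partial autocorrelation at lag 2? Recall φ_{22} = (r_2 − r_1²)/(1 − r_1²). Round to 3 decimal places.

φ_{22} = (r_2 − r_1²) / (1 − r_1²)
r_1² = (-0.3)² = 0.09
Numerator = 0.25 − 0.0900 = 0.1600; denominator = 1 − 0.0900 = 0.9100
φ_{22} = 0.1600 / 0.9100 = 0.176

0.176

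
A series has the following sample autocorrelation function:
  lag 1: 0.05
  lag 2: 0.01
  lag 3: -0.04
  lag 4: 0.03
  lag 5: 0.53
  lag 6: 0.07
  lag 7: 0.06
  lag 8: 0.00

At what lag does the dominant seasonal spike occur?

The largest autocorrelation is r_5 = 0.53; the remaining lags stay at or below 0.07.
The dominant spike at lag 5 indicates a seasonal period of 5.

5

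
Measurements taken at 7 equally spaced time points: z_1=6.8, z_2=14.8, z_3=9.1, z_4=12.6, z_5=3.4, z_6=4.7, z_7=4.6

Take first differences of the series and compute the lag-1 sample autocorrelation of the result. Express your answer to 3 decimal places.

First differences Δz: 8.0, -5.7, 3.5, -9.2, 1.3, -0.1
Mean of differences = -0.3667
Numerator Σ(Δz_t−Δz̄)(Δz_{t+1}−Δz̄) = -113.6778
Denominator Σ(Δz_t−Δz̄)² = 194.2733
r_1(Δz) = -113.6778 / 194.2733 = -0.585

-0.585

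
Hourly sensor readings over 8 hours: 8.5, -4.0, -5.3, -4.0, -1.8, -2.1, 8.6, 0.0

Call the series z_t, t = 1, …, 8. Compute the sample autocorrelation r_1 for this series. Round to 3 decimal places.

Mean z̄ = (8.5 − 4.0 − 5.3 − 4.0 − 1.8 − 2.1 + 8.6 + 0.0)/8 = -0.0125
Deviations from mean: 8.5125, -3.9875, -5.2875, -3.9875, -1.7875, -2.0875, 8.6125, 0.0125
Numerator Σ_{t=1}^{7}(z_t−z̄)(z_{t+1}−z̄) = 1.2123
Denominator Σ(z_t−z̄)² = 213.9488
r_1 = 1.2123 / 213.9488 = 0.006

0.006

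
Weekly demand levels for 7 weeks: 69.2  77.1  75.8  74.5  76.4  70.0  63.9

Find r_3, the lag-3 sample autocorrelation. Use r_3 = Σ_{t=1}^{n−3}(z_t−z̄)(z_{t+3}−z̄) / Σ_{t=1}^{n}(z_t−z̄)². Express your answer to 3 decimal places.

-0.098

Mean z̄ = (69.2 + 77.1 + 75.8 + 74.5 + 76.4 + 70.0 + 63.9)/7 = 72.4143
Σ(z_t−z̄)(z_{t+3}−z̄) = (-6.7041) + (18.6759) + (-8.1741) + (-17.7584) = -13.9606
Denominator Σ(z_t−z̄)² = 142.3086
r_3 = -13.9606 / 142.3086 = -0.098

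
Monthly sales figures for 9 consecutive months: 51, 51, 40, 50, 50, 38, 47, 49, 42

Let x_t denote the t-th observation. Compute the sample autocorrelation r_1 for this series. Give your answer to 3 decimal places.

Mean x̄ = (51 + 51 + 40 + 50 + 50 + 38 + 47 + 49 + 42)/9 = 46.4444
Numerator Σ_{t=1}^{8}(x_t−x̄)(x_{t+1}−x̄) = -63.5309
Denominator Σ(x_t−x̄)² = 206.2222
r_1 = -63.5309 / 206.2222 = -0.308

-0.308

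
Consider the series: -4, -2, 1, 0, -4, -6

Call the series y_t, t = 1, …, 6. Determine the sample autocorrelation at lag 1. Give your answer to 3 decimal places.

0.317

Mean ȳ = (-4 − 2 + 1 + 0 − 4 − 6)/6 = -2.5000
Deviations from mean: -1.5000, 0.5000, 3.5000, 2.5000, -1.5000, -3.5000
Numerator Σ_{t=1}^{5}(y_t−ȳ)(y_{t+1}−ȳ) = 11.2500
Denominator Σ(y_t−ȳ)² = 35.5000
r_1 = 11.2500 / 35.5000 = 0.317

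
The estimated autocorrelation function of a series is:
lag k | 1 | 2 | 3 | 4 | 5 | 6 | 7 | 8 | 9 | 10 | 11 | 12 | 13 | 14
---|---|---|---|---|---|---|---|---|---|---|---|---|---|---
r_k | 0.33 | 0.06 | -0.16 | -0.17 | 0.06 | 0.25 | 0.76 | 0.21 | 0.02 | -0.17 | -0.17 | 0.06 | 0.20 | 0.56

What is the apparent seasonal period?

7

The largest autocorrelation is r_7 = 0.76, with a weaker echo at lag 14 (0.56); the remaining lags stay at or below 0.33. The elevated value at lag 1 (0.33), dropping to 0.06 at lag 2, reflects decaying short-term dependence rather than seasonality.
The dominant spike at lag 7 indicates a seasonal period of 7.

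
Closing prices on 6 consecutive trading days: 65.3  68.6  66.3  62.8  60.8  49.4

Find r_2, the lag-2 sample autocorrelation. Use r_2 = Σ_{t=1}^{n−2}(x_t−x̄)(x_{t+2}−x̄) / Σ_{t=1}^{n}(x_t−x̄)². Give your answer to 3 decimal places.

Mean x̄ = (65.3 + 68.6 + 66.3 + 62.8 + 60.8 + 49.4)/6 = 62.2000
Deviations from mean: 3.1000, 6.4000, 4.1000, 0.6000, -1.4000, -12.8000
Σ(x_t−x̄)(x_{t+2}−x̄) = (12.7100) + (3.8400) + (-5.7400) + (-7.6800) = 3.1300
Denominator Σ(x_t−x̄)² = 233.5400
r_2 = 3.1300 / 233.5400 = 0.013

0.013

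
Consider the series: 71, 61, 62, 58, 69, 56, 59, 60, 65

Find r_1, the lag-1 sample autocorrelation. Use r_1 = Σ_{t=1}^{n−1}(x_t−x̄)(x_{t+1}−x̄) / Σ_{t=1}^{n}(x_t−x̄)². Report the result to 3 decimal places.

Mean x̄ = (71 + 61 + 62 + 58 + 69 + 56 + 59 + 60 + 65)/9 = 62.3333
Numerator Σ_{t=1}^{8}(x_t−x̄)(x_{t+1}−x̄) = -58.1111
Denominator Σ(x_t−x̄)² = 204.0000
r_1 = -58.1111 / 204.0000 = -0.285

-0.285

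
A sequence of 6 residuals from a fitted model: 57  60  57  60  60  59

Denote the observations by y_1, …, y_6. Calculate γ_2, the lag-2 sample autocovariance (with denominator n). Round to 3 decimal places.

Mean ȳ = (57 + 60 + 57 + 60 + 60 + 59)/6 = 58.8333
Deviations: -1.8333, 1.1667, -1.8333, 1.1667, 1.1667, 0.1667
Σ_{t=1}^{4}(y_t−ȳ)(y_{t+2}−ȳ) = 2.7778
γ_2 = 2.7778 / 6 = 0.463

0.463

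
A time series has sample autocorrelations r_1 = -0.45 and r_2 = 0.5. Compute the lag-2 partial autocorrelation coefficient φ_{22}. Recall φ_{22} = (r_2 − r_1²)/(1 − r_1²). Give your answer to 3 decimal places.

0.373

φ_{22} = (r_2 − r_1²) / (1 − r_1²)
r_1² = (-0.45)² = 0.2025
Numerator = 0.5 − 0.2025 = 0.2975; denominator = 1 − 0.2025 = 0.7975
φ_{22} = 0.2975 / 0.7975 = 0.373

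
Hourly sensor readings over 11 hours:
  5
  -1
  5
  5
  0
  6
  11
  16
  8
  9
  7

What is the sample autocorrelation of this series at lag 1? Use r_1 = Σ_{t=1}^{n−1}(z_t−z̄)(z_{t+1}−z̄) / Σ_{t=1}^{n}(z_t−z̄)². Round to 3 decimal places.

0.434

Mean z̄ = (5 − 1 + 5 + 5 + 0 + 6 + 11 + 16 + 8 + 9 + 7)/11 = 6.4545
Numerator Σ_{t=1}^{10}(z_t−z̄)(z_{t+1}−z̄) = 97.5207
Denominator Σ(z_t−z̄)² = 224.7273
r_1 = 97.5207 / 224.7273 = 0.434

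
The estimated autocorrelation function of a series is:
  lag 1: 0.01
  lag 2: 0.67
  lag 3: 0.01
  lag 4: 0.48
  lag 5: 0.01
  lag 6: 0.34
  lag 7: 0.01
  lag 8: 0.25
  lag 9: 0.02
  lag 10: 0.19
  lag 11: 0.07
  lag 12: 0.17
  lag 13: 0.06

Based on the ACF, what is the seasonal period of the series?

2

The largest autocorrelation is r_2 = 0.67, with weaker echoes at lags 4 (0.48), 6 (0.34), 8 (0.25), 10 (0.19) and 12 (0.17); the remaining lags stay at or below 0.07.
The dominant spike at lag 2 indicates a seasonal period of 2.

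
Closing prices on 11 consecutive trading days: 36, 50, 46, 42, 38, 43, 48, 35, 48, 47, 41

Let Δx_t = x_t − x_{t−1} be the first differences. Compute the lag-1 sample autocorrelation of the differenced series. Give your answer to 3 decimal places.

First differences Δx: 14, -4, -4, -4, 5, 5, -13, 13, -1, -6
Mean of differences = 0.5000
Numerator Σ(Δx_t−Δx̄)(Δx_{t+1}−Δx̄) = -258.7500
Denominator Σ(Δx_t−Δx̄)² = 666.5000
r_1(Δx) = -258.7500 / 666.5000 = -0.388

-0.388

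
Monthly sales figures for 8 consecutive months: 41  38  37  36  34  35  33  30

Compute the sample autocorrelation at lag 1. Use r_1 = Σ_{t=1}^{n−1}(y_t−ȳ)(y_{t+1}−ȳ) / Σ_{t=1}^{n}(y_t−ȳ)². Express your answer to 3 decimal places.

0.426

Mean ȳ = (41 + 38 + 37 + 36 + 34 + 35 + 33 + 30)/8 = 35.5000
Deviations from mean: 5.5000, 2.5000, 1.5000, 0.5000, -1.5000, -0.5000, -2.5000, -5.5000
Σ(y_t−ȳ)(y_{t+1}−ȳ) = (13.7500) + (3.7500) + (0.7500) + (-0.7500) + (0.7500) + (1.2500) + (13.7500) = 33.2500
Denominator Σ(y_t−ȳ)² = 78.0000
r_1 = 33.2500 / 78.0000 = 0.426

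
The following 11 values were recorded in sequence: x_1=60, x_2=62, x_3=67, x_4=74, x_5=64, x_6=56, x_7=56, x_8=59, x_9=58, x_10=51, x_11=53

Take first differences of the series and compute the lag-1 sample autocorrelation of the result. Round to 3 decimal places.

First differences Δx: 2, 5, 7, -10, -8, 0, 3, -1, -7, 2
Mean of differences = -0.7000
Numerator Σ(Δx_t−Δx̄)(Δx_{t+1}−Δx̄) = 36.8100
Denominator Σ(Δx_t−Δx̄)² = 300.1000
r_1(Δx) = 36.8100 / 300.1000 = 0.123

0.123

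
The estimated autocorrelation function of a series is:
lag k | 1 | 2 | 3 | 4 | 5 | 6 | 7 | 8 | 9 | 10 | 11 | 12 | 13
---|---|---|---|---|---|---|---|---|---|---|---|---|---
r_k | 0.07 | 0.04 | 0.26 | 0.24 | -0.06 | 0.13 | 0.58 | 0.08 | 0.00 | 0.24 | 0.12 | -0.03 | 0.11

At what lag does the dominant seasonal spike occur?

7

The largest autocorrelation is r_7 = 0.58; the remaining lags stay at or below 0.26.
The dominant spike at lag 7 indicates a seasonal period of 7.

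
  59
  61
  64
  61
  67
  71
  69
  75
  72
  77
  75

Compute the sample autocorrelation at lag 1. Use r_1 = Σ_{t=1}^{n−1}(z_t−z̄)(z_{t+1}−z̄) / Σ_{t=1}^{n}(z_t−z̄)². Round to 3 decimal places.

0.646

Mean z̄ = (59 + 61 + 64 + 61 + 67 + 71 + 69 + 75 + 72 + 77 + 75)/11 = 68.2727
Numerator Σ_{t=1}^{10}(z_t−z̄)(z_{t+1}−z̄) = 258.5620
Denominator Σ(z_t−z̄)² = 400.1818
r_1 = 258.5620 / 400.1818 = 0.646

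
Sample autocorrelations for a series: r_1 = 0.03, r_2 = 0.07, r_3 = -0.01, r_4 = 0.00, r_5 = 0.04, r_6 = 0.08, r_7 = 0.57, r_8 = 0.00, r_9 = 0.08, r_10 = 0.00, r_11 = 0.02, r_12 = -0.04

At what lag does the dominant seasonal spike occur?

7

The largest autocorrelation is r_7 = 0.57; the remaining lags stay at or below 0.08.
The dominant spike at lag 7 indicates a seasonal period of 7.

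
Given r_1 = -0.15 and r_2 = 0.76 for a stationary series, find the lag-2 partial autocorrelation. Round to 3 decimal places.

0.754

φ_{22} = (r_2 − r_1²) / (1 − r_1²)
r_1² = (-0.15)² = 0.0225
Numerator = 0.76 − 0.0225 = 0.7375; denominator = 1 − 0.0225 = 0.9775
φ_{22} = 0.7375 / 0.9775 = 0.754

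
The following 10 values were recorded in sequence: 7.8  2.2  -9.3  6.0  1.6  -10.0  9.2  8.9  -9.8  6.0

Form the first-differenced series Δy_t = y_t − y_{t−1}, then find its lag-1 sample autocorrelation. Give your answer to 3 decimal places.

First differences Δy: -5.6, -11.5, 15.3, -4.4, -11.6, 19.2, -0.3, -18.7, 15.8
Mean of differences = -0.2000
Numerator Σ(Δy_t−Δȳ)(Δy_{t+1}−Δȳ) = -648.6000
Denominator Σ(Δy_t−Δȳ)² = 1519.3200
r_1(Δy) = -648.6000 / 1519.3200 = -0.427

-0.427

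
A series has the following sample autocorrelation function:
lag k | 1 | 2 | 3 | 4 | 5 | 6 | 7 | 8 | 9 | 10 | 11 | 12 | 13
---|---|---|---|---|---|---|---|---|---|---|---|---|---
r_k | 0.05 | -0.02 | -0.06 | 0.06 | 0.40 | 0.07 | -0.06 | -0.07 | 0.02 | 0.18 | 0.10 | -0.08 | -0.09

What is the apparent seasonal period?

5

The largest autocorrelation is r_5 = 0.40, with a weaker echo at lag 10 (0.18); the remaining lags stay at or below 0.10.
The dominant spike at lag 5 indicates a seasonal period of 5.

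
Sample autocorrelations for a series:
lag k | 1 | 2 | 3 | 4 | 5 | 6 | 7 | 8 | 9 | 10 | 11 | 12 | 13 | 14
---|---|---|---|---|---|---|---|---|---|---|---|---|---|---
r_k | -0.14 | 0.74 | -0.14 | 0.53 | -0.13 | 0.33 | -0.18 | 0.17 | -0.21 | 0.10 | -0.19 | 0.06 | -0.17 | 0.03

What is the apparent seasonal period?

The largest autocorrelation is r_2 = 0.74, with weaker echoes at lags 4 (0.53), 6 (0.33) and 8 (0.17); the remaining lags stay at or below 0.10.
The dominant spike at lag 2 indicates a seasonal period of 2.

2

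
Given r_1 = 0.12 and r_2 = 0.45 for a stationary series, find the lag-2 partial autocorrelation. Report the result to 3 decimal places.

φ_{22} = (r_2 − r_1²) / (1 − r_1²)
r_1² = (0.12)² = 0.0144
Numerator = 0.45 − 0.0144 = 0.4356; denominator = 1 − 0.0144 = 0.9856
φ_{22} = 0.4356 / 0.9856 = 0.442

0.442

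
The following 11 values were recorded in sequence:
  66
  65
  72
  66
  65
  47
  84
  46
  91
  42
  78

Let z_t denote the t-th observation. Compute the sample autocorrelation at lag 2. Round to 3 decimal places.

0.644

Mean z̄ = (66 + 65 + 72 + 66 + 65 + 47 + 84 + 46 + 91 + 42 + 78)/11 = 65.6364
Numerator Σ_{t=1}^{9}(z_t−z̄)(z_{t+2}−z̄) = 1589.0083
Denominator Σ(z_t−z̄)² = 2466.5455
r_2 = 1589.0083 / 2466.5455 = 0.644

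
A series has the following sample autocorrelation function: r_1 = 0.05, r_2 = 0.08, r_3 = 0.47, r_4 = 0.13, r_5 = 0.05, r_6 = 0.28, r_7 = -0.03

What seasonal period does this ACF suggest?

3

The largest autocorrelation is r_3 = 0.47, with a weaker echo at lag 6 (0.28); the remaining lags stay at or below 0.13.
The dominant spike at lag 3 indicates a seasonal period of 3.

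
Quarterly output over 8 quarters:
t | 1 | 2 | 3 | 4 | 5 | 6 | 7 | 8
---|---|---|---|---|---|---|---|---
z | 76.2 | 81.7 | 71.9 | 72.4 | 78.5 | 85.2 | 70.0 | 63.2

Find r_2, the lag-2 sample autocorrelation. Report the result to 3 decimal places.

-0.570

Mean z̄ = (76.2 + 81.7 + 71.9 + 72.4 + 78.5 + 85.2 + 70.0 + 63.2)/8 = 74.8875
Numerator Σ_{t=1}^{6}(z_t−z̄)(z_{t+2}−z̄) = -195.4953
Denominator Σ(z_t−z̄)² = 343.1288
r_2 = -195.4953 / 343.1288 = -0.570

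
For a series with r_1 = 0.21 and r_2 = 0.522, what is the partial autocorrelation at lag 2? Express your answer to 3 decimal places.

φ_{22} = (r_2 − r_1²) / (1 − r_1²)
r_1² = (0.21)² = 0.0441
Numerator = 0.522 − 0.0441 = 0.4779; denominator = 1 − 0.0441 = 0.9559
φ_{22} = 0.4779 / 0.9559 = 0.500

0.500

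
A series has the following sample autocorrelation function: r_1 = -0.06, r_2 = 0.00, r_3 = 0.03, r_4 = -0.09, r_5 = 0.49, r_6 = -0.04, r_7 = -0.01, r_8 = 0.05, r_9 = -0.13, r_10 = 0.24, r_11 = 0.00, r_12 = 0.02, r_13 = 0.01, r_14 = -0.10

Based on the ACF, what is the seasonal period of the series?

5

The largest autocorrelation is r_5 = 0.49, with a weaker echo at lag 10 (0.24); the remaining lags stay at or below 0.05.
The dominant spike at lag 5 indicates a seasonal period of 5.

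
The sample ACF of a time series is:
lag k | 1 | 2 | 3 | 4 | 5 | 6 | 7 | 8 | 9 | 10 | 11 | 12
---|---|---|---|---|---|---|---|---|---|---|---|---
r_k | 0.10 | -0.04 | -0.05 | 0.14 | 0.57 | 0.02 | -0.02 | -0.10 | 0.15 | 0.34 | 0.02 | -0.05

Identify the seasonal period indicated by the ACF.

5

The largest autocorrelation is r_5 = 0.57, with a weaker echo at lag 10 (0.34); the remaining lags stay at or below 0.15.
The dominant spike at lag 5 indicates a seasonal period of 5.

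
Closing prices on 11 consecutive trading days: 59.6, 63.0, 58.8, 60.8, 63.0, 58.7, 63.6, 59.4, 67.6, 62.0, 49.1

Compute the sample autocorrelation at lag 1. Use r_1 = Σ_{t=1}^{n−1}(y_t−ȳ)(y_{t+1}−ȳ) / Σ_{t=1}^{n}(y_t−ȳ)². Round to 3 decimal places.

Mean ȳ = (59.6 + 63.0 + 58.8 + 60.8 + 63.0 + 58.7 + 63.6 + 59.4 + 67.6 + 62.0 + 49.1)/11 = 60.5091
Numerator Σ_{t=1}^{10}(y_t−ȳ)(y_{t+1}−ȳ) = -34.1228
Denominator Σ(y_t−ȳ)² = 212.9691
r_1 = -34.1228 / 212.9691 = -0.160

-0.160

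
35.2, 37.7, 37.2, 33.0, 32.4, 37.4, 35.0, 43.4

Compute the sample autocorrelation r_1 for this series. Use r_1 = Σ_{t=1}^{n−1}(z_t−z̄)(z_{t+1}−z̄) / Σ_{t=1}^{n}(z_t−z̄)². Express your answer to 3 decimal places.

-0.057

Mean z̄ = (35.2 + 37.7 + 37.2 + 33.0 + 32.4 + 37.4 + 35.0 + 43.4)/8 = 36.4125
Deviations from mean: -1.2125, 1.2875, 0.7875, -3.4125, -4.0125, 0.9875, -1.4125, 6.9875
Numerator Σ_{t=1}^{7}(z_t−z̄)(z_{t+1}−z̄) = -4.7689
Denominator Σ(z_t−z̄)² = 83.2888
r_1 = -4.7689 / 83.2888 = -0.057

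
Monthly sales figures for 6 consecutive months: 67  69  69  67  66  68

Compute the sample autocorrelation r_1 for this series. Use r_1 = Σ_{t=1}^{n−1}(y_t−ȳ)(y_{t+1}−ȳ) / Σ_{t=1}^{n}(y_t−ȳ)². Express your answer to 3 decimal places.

0.076

Mean ȳ = (67 + 69 + 69 + 67 + 66 + 68)/6 = 67.6667
Deviations from mean: -0.6667, 1.3333, 1.3333, -0.6667, -1.6667, 0.3333
Σ(y_t−ȳ)(y_{t+1}−ȳ) = (-0.8889) + (1.7778) + (-0.8889) + (1.1111) + (-0.5556) = 0.5556
Denominator Σ(y_t−ȳ)² = 7.3333
r_1 = 0.5556 / 7.3333 = 0.076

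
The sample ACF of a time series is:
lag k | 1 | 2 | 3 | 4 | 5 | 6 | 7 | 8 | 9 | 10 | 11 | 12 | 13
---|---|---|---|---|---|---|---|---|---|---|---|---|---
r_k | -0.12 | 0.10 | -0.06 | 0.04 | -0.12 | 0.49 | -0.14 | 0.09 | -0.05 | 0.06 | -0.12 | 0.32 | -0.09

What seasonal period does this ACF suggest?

The largest autocorrelation is r_6 = 0.49, with a weaker echo at lag 12 (0.32); the remaining lags stay at or below 0.10.
The dominant spike at lag 6 indicates a seasonal period of 6.

6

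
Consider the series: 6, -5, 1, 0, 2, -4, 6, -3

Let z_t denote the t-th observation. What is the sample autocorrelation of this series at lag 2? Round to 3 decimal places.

Mean z̄ = (6 − 5 + 1 + 0 + 2 − 4 + 6 − 3)/8 = 0.3750
Deviations from mean: 5.6250, -5.3750, 0.6250, -0.3750, 1.6250, -4.3750, 5.6250, -3.3750
Σ(z_t−z̄)(z_{t+2}−z̄) = (3.5156) + (2.0156) + (1.0156) + (1.6406) + (9.1406) + (14.7656) = 32.0938
Denominator Σ(z_t−z̄)² = 125.8750
r_2 = 32.0938 / 125.8750 = 0.255

0.255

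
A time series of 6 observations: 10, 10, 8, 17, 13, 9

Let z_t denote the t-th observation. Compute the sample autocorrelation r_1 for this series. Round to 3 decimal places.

-0.122

Mean z̄ = (10 + 10 + 8 + 17 + 13 + 9)/6 = 11.1667
Deviations from mean: -1.1667, -1.1667, -3.1667, 5.8333, 1.8333, -2.1667
Σ(z_t−z̄)(z_{t+1}−z̄) = (1.3611) + (3.6944) + (-18.4722) + (10.6944) + (-3.9722) = -6.6944
Denominator Σ(z_t−z̄)² = 54.8333
r_1 = -6.6944 / 54.8333 = -0.122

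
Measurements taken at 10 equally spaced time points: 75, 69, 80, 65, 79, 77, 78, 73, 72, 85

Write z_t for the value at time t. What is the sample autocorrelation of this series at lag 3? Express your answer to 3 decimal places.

Mean z̄ = (75 + 69 + 80 + 65 + 79 + 77 + 78 + 73 + 72 + 85)/10 = 75.3000
Numerator Σ_{t=1}^{7}(z_t−z̄)(z_{t+3}−z̄) = -27.9700
Denominator Σ(z_t−z̄)² = 302.1000
r_3 = -27.9700 / 302.1000 = -0.093

-0.093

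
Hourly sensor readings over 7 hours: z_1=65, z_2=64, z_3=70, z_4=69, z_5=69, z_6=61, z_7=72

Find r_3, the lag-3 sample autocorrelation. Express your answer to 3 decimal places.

-0.202

Mean z̄ = (65 + 64 + 70 + 69 + 69 + 61 + 72)/7 = 67.1429
Deviations from mean: -2.1429, -3.1429, 2.8571, 1.8571, 1.8571, -6.1429, 4.8571
Numerator Σ_{t=1}^{4}(z_t−z̄)(z_{t+3}−z̄) = -18.3469
Denominator Σ(z_t−z̄)² = 90.8571
r_3 = -18.3469 / 90.8571 = -0.202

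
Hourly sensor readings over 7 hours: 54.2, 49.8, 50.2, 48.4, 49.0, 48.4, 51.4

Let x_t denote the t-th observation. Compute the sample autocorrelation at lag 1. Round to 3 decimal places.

0.022

Mean x̄ = (54.2 + 49.8 + 50.2 + 48.4 + 49.0 + 48.4 + 51.4)/7 = 50.2000
Σ(x_t−x̄)(x_{t+1}−x̄) = (-1.6000) + (0.0000) + (0.0000) + (2.1600) + (2.1600) + (-2.1600) = 0.5600
Denominator Σ(x_t−x̄)² = 25.5200
r_1 = 0.5600 / 25.5200 = 0.022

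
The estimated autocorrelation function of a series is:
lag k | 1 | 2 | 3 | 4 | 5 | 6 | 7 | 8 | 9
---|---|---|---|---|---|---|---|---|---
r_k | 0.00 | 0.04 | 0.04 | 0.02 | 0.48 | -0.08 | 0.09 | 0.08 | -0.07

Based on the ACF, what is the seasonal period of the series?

The largest autocorrelation is r_5 = 0.48; the remaining lags stay at or below 0.09.
The dominant spike at lag 5 indicates a seasonal period of 5.

5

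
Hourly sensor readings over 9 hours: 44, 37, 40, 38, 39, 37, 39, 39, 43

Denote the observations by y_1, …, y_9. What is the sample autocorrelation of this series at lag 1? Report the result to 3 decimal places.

-0.230

Mean ȳ = (44 + 37 + 40 + 38 + 39 + 37 + 39 + 39 + 43)/9 = 39.5556
Numerator Σ_{t=1}^{8}(y_t−ȳ)(y_{t+1}−ȳ) = -11.0864
Denominator Σ(y_t−ȳ)² = 48.2222
r_1 = -11.0864 / 48.2222 = -0.230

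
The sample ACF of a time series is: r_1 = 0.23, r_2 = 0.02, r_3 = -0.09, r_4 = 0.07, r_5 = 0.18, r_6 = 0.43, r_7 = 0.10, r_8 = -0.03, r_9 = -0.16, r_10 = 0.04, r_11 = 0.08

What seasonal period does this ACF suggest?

6

The largest autocorrelation is r_6 = 0.43; the remaining lags stay at or below 0.23. The elevated value at lag 1 (0.23), dropping to 0.02 at lag 2, reflects decaying short-term dependence rather than seasonality.
The dominant spike at lag 6 indicates a seasonal period of 6.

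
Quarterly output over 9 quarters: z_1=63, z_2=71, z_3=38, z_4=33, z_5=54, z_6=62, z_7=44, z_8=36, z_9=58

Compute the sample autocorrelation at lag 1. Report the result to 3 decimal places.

0.078

Mean z̄ = (63 + 71 + 38 + 33 + 54 + 62 + 44 + 36 + 58)/9 = 51.0000
Numerator Σ_{t=1}^{8}(z_t−z̄)(z_{t+1}−z̄) = 116.0000
Denominator Σ(z_t−z̄)² = 1490.0000
r_1 = 116.0000 / 1490.0000 = 0.078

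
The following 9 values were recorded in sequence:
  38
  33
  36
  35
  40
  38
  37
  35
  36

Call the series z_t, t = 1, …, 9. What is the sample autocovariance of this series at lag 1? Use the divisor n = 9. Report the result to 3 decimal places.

Mean z̄ = (38 + 33 + 36 + 35 + 40 + 38 + 37 + 35 + 36)/9 = 36.4444
Σ_{t=1}^{8}(z_t−z̄)(z_{t+1}−z̄) = -2.0864
γ_1 = -2.0864 / 9 = -0.232

-0.232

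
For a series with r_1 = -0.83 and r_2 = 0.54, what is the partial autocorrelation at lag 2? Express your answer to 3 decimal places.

-0.479

φ_{22} = (r_2 − r_1²) / (1 − r_1²)
r_1² = (-0.83)² = 0.6889
Numerator = 0.54 − 0.6889 = -0.1489; denominator = 1 − 0.6889 = 0.3111
φ_{22} = -0.1489 / 0.3111 = -0.479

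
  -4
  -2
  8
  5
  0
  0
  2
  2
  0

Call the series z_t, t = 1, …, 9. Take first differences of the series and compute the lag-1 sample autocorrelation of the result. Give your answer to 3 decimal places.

0.019

First differences Δz: 2, 10, -3, -5, 0, 2, 0, -2
Mean of differences = 0.5000
Numerator Σ(Δz_t−Δz̄)(Δz_{t+1}−Δz̄) = 2.7500
Denominator Σ(Δz_t−Δz̄)² = 144.0000
r_1(Δz) = 2.7500 / 144.0000 = 0.019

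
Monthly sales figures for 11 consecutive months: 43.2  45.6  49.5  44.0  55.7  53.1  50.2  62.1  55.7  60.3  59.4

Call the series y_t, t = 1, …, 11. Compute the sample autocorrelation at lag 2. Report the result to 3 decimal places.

Mean ȳ = (43.2 + 45.6 + 49.5 + 44.0 + 55.7 + 53.1 + 50.2 + 62.1 + 55.7 + 60.3 + 59.4)/11 = 52.6182
Numerator Σ_{t=1}^{9}(y_t−ȳ)(y_{t+2}−ȳ) = 159.4912
Denominator Σ(y_t−ȳ)² = 441.9364
r_2 = 159.4912 / 441.9364 = 0.361

0.361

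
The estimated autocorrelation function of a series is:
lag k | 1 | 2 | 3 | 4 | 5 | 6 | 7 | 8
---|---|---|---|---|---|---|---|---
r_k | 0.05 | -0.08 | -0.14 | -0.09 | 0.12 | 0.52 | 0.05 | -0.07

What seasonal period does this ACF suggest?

The largest autocorrelation is r_6 = 0.52; the remaining lags stay at or below 0.12.
The dominant spike at lag 6 indicates a seasonal period of 6.

6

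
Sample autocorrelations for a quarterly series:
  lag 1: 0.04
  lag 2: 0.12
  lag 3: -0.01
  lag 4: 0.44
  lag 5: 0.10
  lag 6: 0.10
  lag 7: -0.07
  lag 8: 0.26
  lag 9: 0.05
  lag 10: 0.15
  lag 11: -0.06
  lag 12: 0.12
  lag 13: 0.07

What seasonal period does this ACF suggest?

4

The largest autocorrelation is r_4 = 0.44, with a weaker echo at lag 8 (0.26); the remaining lags stay at or below 0.15.
The dominant spike at lag 4 indicates a seasonal period of 4.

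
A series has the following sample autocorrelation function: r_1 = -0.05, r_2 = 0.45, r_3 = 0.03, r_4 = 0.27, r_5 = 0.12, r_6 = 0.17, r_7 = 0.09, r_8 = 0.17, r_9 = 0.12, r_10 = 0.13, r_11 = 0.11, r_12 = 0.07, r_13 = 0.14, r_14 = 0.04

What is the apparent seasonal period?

2

The largest autocorrelation is r_2 = 0.45, with weaker echoes at lags 4 (0.27), 6 (0.17) and 8 (0.17); the remaining lags stay at or below 0.14.
The dominant spike at lag 2 indicates a seasonal period of 2.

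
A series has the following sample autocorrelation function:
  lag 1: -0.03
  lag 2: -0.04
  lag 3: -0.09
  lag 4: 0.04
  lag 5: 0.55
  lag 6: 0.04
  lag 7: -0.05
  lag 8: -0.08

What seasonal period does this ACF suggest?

The largest autocorrelation is r_5 = 0.55; the remaining lags stay at or below 0.04.
The dominant spike at lag 5 indicates a seasonal period of 5.

5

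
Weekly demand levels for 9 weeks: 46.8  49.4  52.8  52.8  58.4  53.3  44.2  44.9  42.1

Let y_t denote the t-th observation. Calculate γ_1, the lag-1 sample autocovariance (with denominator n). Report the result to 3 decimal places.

12.569

Mean ȳ = (46.8 + 49.4 + 52.8 + 52.8 + 58.4 + 53.3 + 44.2 + 44.9 + 42.1)/9 = 49.4111
Σ_{t=1}^{8}(y_t−ȳ)(y_{t+1}−ȳ) = 113.1188
γ_1 = 113.1188 / 9 = 12.569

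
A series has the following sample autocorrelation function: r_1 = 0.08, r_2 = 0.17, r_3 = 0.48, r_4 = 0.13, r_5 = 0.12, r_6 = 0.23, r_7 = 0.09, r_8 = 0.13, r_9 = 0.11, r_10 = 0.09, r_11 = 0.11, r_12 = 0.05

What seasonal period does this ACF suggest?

3

The largest autocorrelation is r_3 = 0.48, with a weaker echo at lag 6 (0.23); the remaining lags stay at or below 0.17.
The dominant spike at lag 3 indicates a seasonal period of 3.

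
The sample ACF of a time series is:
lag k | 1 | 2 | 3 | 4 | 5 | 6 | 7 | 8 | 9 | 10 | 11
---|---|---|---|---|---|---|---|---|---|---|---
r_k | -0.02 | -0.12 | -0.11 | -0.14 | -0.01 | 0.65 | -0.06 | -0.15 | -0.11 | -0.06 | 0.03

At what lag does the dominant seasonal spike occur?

6

The largest autocorrelation is r_6 = 0.65; the remaining lags stay at or below 0.03.
The dominant spike at lag 6 indicates a seasonal period of 6.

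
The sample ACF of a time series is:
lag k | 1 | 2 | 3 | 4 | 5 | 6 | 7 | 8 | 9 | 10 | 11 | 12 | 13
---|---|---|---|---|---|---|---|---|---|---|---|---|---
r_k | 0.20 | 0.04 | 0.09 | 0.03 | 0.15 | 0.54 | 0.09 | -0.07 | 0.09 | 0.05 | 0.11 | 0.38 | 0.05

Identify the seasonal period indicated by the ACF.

The largest autocorrelation is r_6 = 0.54, with a weaker echo at lag 12 (0.38); the remaining lags stay at or below 0.20. The elevated value at lag 1 (0.20), dropping to 0.04 at lag 2, reflects decaying short-term dependence rather than seasonality.
The dominant spike at lag 6 indicates a seasonal period of 6.

6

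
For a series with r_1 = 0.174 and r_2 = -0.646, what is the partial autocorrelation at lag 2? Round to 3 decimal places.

-0.697

φ_{22} = (r_2 − r_1²) / (1 − r_1²)
r_1² = (0.174)² = 0.030276
Numerator = -0.646 − 0.0303 = -0.6763; denominator = 1 − 0.0303 = 0.9697
φ_{22} = -0.6763 / 0.9697 = -0.697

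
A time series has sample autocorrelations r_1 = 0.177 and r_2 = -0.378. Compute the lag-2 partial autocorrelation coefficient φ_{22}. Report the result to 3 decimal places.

-0.423

φ_{22} = (r_2 − r_1²) / (1 − r_1²)
r_1² = (0.177)² = 0.031329
Numerator = -0.378 − 0.0313 = -0.4093; denominator = 1 − 0.0313 = 0.9687
φ_{22} = -0.4093 / 0.9687 = -0.423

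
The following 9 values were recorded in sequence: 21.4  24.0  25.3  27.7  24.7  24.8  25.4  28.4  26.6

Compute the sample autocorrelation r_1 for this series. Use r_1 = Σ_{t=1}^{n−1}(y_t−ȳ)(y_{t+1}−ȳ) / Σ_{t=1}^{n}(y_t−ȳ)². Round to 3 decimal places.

0.232

Mean ȳ = (21.4 + 24.0 + 25.3 + 27.7 + 24.7 + 24.8 + 25.4 + 28.4 + 26.6)/9 = 25.3667
Numerator Σ_{t=1}^{8}(y_t−ȳ)(y_{t+1}−ȳ) = 8.0022
Denominator Σ(y_t−ȳ)² = 34.5400
r_1 = 8.0022 / 34.5400 = 0.232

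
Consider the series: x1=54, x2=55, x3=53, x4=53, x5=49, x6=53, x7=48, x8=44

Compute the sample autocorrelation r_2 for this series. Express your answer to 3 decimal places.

0.055

Mean x̄ = (54 + 55 + 53 + 53 + 49 + 53 + 48 + 44)/8 = 51.1250
Deviations from mean: 2.8750, 3.8750, 1.8750, 1.8750, -2.1250, 1.8750, -3.1250, -7.1250
Numerator Σ_{t=1}^{6}(x_t−x̄)(x_{t+2}−x̄) = 5.4688
Denominator Σ(x_t−x̄)² = 98.8750
r_2 = 5.4688 / 98.8750 = 0.055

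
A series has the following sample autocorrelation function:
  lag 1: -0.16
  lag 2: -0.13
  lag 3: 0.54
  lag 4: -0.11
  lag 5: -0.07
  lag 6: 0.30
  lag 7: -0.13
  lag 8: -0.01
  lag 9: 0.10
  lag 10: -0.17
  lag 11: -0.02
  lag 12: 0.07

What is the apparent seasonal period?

3

The largest autocorrelation is r_3 = 0.54, with a weaker echo at lag 6 (0.30); the remaining lags stay at or below 0.10.
The dominant spike at lag 3 indicates a seasonal period of 3.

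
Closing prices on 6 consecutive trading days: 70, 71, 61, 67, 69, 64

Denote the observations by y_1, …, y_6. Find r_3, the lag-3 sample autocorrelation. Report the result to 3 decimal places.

Mean ȳ = (70 + 71 + 61 + 67 + 69 + 64)/6 = 67.0000
Deviations from mean: 3.0000, 4.0000, -6.0000, 0.0000, 2.0000, -3.0000
Σ(y_t−ȳ)(y_{t+3}−ȳ) = (0.0000) + (8.0000) + (18.0000) = 26.0000
Denominator Σ(y_t−ȳ)² = 74.0000
r_3 = 26.0000 / 74.0000 = 0.351

0.351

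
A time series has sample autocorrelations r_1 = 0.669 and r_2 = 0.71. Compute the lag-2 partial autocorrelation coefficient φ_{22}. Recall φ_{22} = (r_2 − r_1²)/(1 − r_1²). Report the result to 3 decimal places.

0.475

φ_{22} = (r_2 − r_1²) / (1 − r_1²)
r_1² = (0.669)² = 0.447561
Numerator = 0.71 − 0.4476 = 0.2624; denominator = 1 − 0.4476 = 0.5524
φ_{22} = 0.2624 / 0.5524 = 0.475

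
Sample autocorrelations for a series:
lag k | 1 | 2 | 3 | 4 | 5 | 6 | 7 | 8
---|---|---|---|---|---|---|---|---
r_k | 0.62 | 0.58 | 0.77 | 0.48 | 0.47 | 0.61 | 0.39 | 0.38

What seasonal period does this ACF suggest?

The largest autocorrelation is r_3 = 0.77; the remaining lags stay at or below 0.62. The elevated value at lag 1 (0.62), dropping to 0.58 at lag 2, reflects decaying short-term dependence rather than seasonality.
The dominant spike at lag 3 indicates a seasonal period of 3.

3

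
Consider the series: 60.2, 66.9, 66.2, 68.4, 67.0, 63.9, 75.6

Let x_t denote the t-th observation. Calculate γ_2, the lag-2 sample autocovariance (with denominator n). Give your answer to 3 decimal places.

0.143

Mean x̄ = (60.2 + 66.9 + 66.2 + 68.4 + 67.0 + 63.9 + 75.6)/7 = 66.8857
Σ_{t=1}^{5}(x_t−x̄)(x_{t+2}−x̄) = 1.0024
γ_2 = 1.0024 / 7 = 0.143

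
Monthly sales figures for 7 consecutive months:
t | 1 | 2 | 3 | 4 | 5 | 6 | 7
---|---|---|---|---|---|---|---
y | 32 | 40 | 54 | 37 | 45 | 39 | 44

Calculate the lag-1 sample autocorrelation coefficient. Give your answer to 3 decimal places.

Mean ȳ = (32 + 40 + 54 + 37 + 45 + 39 + 44)/7 = 41.5714
Deviations from mean: -9.5714, -1.5714, 12.4286, -4.5714, 3.4286, -2.5714, 2.4286
Σ(y_t−ȳ)(y_{t+1}−ȳ) = (15.0408) + (-19.5306) + (-56.8163) + (-15.6735) + (-8.8163) + (-6.2449) = -92.0408
Denominator Σ(y_t−ȳ)² = 293.7143
r_1 = -92.0408 / 293.7143 = -0.313

-0.313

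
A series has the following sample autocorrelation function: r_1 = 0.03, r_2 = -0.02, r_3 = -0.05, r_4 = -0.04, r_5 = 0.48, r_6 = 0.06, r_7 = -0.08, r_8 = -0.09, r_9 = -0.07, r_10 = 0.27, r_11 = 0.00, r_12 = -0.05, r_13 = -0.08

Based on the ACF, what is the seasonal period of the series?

5

The largest autocorrelation is r_5 = 0.48, with a weaker echo at lag 10 (0.27); the remaining lags stay at or below 0.06.
The dominant spike at lag 5 indicates a seasonal period of 5.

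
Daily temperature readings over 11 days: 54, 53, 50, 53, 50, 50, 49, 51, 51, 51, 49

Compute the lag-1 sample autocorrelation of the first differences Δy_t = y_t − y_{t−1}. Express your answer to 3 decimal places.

First differences Δy: -1, -3, 3, -3, 0, -1, 2, 0, 0, -2
Mean of differences = -0.5000
Numerator Σ(Δy_t−Δȳ)(Δy_{t+1}−Δȳ) = -18.2500
Denominator Σ(Δy_t−Δȳ)² = 34.5000
r_1(Δy) = -18.2500 / 34.5000 = -0.529

-0.529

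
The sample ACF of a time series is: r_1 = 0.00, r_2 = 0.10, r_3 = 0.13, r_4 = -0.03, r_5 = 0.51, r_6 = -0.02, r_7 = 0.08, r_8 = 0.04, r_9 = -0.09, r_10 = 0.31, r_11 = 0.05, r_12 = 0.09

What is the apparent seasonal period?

The largest autocorrelation is r_5 = 0.51, with a weaker echo at lag 10 (0.31); the remaining lags stay at or below 0.13.
The dominant spike at lag 5 indicates a seasonal period of 5.

5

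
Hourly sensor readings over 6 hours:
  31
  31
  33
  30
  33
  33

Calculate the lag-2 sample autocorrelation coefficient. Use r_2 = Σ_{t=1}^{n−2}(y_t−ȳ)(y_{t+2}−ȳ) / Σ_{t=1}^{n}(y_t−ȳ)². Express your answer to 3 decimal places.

Mean ȳ = (31 + 31 + 33 + 30 + 33 + 33)/6 = 31.8333
Deviations from mean: -0.8333, -0.8333, 1.1667, -1.8333, 1.1667, 1.1667
Numerator Σ_{t=1}^{4}(y_t−ȳ)(y_{t+2}−ȳ) = -0.2222
Denominator Σ(y_t−ȳ)² = 8.8333
r_2 = -0.2222 / 8.8333 = -0.025

-0.025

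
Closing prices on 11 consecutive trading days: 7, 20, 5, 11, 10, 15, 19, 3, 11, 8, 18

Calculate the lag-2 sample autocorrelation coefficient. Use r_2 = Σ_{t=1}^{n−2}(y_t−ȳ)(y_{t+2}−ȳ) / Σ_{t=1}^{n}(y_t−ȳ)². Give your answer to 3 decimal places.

0.045

Mean ȳ = (7 + 20 + 5 + 11 + 10 + 15 + 19 + 3 + 11 + 8 + 18)/11 = 11.5455
Numerator Σ_{t=1}^{9}(y_t−ȳ)(y_{t+2}−ȳ) = 15.0413
Denominator Σ(y_t−ȳ)² = 332.7273
r_2 = 15.0413 / 332.7273 = 0.045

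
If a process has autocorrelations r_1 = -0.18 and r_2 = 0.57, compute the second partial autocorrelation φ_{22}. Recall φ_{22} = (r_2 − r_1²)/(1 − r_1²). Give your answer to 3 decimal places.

φ_{22} = (r_2 − r_1²) / (1 − r_1²)
r_1² = (-0.18)² = 0.0324
Numerator = 0.57 − 0.0324 = 0.5376; denominator = 1 − 0.0324 = 0.9676
φ_{22} = 0.5376 / 0.9676 = 0.556

0.556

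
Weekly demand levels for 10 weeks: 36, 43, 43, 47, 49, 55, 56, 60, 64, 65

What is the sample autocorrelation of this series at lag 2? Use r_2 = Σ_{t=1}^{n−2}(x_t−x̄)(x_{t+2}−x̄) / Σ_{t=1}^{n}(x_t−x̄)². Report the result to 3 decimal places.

0.427

Mean x̄ = (36 + 43 + 43 + 47 + 49 + 55 + 56 + 60 + 64 + 65)/10 = 51.8000
Numerator Σ_{t=1}^{8}(x_t−x̄)(x_{t+2}−x̄) = 364.5200
Denominator Σ(x_t−x̄)² = 853.6000
r_2 = 364.5200 / 853.6000 = 0.427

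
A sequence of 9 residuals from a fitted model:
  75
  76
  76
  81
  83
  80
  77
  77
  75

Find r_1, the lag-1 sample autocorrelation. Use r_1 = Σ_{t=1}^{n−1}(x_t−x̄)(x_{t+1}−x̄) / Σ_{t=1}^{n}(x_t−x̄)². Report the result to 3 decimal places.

0.486

Mean x̄ = (75 + 76 + 76 + 81 + 83 + 80 + 77 + 77 + 75)/9 = 77.7778
Numerator Σ_{t=1}^{8}(x_t−x̄)(x_{t+1}−x̄) = 31.8395
Denominator Σ(x_t−x̄)² = 65.5556
r_1 = 31.8395 / 65.5556 = 0.486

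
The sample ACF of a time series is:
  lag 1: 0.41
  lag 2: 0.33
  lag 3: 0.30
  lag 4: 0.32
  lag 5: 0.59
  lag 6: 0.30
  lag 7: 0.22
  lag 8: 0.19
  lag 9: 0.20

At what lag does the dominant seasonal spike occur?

The largest autocorrelation is r_5 = 0.59; the remaining lags stay at or below 0.41. The elevated value at lag 1 (0.41), dropping to 0.33 at lag 2, reflects decaying short-term dependence rather than seasonality.
The dominant spike at lag 5 indicates a seasonal period of 5.

5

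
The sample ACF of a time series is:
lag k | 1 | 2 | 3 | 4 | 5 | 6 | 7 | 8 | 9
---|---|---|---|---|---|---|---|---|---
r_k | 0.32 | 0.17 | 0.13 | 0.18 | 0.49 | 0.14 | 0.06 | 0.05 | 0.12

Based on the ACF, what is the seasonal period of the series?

5

The largest autocorrelation is r_5 = 0.49; the remaining lags stay at or below 0.32. The elevated value at lag 1 (0.32), dropping to 0.17 at lag 2, reflects decaying short-term dependence rather than seasonality.
The dominant spike at lag 5 indicates a seasonal period of 5.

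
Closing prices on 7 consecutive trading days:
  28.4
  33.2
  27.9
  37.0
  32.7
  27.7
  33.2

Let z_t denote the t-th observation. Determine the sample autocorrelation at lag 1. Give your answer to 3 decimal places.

Mean z̄ = (28.4 + 33.2 + 27.9 + 37.0 + 32.7 + 27.7 + 33.2)/7 = 31.4429
Deviations from mean: -3.0429, 1.7571, -3.5429, 5.5571, 1.2571, -3.7429, 1.7571
Σ(z_t−z̄)(z_{t+1}−z̄) = (-5.3467) + (-6.2253) + (-19.6882) + (6.9861) + (-4.7053) + (-6.5767) = -35.5561
Denominator Σ(z_t−z̄)² = 74.4571
r_1 = -35.5561 / 74.4571 = -0.478

-0.478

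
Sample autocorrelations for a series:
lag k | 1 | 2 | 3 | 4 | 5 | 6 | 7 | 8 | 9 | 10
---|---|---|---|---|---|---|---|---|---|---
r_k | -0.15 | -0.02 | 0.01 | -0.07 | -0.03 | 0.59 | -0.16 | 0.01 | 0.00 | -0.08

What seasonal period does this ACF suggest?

6

The largest autocorrelation is r_6 = 0.59; the remaining lags stay at or below 0.01.
The dominant spike at lag 6 indicates a seasonal period of 6.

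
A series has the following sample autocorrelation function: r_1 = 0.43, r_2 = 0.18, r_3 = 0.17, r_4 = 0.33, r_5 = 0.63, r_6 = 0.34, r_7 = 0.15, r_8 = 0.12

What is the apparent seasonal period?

5

The largest autocorrelation is r_5 = 0.63; the remaining lags stay at or below 0.43. The elevated value at lag 1 (0.43), dropping to 0.18 at lag 2, reflects decaying short-term dependence rather than seasonality.
The dominant spike at lag 5 indicates a seasonal period of 5.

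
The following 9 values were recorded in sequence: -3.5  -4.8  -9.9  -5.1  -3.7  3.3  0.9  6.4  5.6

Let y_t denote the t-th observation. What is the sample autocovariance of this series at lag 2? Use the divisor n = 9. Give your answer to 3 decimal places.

9.053

Mean ȳ = (-3.5 − 4.8 − 9.9 − 5.1 − 3.7 + 3.3 + 0.9 + 6.4 + 5.6)/9 = -1.2000
Σ_{t=1}^{7}(y_t−ȳ)(y_{t+2}−ȳ) = 81.4800
γ_2 = 81.4800 / 9 = 9.053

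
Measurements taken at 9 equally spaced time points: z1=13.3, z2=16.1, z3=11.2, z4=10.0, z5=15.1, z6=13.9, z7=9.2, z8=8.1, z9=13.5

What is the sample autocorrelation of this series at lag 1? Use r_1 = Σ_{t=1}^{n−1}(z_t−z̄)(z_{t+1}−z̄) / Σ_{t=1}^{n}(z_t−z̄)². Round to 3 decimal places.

Mean z̄ = (13.3 + 16.1 + 11.2 + 10.0 + 15.1 + 13.9 + 9.2 + 8.1 + 13.5)/9 = 12.2667
Numerator Σ_{t=1}^{8}(z_t−z̄)(z_{t+1}−z̄) = 3.1256
Denominator Σ(z_t−z̄)² = 61.0200
r_1 = 3.1256 / 61.0200 = 0.051

0.051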